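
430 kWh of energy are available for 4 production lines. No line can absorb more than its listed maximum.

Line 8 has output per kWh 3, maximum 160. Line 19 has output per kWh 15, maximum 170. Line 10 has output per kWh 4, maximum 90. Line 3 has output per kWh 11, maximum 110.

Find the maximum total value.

4300

Order the production lines by output per kWh: Line 19 15 > Line 3 11 > Line 10 4 > Line 8 3.
Line 19: +170 to 170 (cap) — 260 left.
Line 3: +110 to 110 (cap) — 150 left.
Line 10 takes 90 to reach its cap of 90 — 60 left.
Line 8 has room for 160 but only 60 remain, so it gets 60.
Total = 3×60 + 15×170 + 4×90 + 11×110 = 4300.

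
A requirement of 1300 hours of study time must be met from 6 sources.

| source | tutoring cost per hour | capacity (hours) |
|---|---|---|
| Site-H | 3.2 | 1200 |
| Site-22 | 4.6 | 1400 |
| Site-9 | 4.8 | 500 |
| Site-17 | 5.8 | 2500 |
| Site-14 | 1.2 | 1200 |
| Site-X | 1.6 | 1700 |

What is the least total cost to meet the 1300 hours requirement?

Cheapest first:
Take 1200 from Site-14 at 1.2 → need 100 more.
Take 100 from Site-X at 1.6 to finish.
Site-H, Site-22, Site-9, Site-17: unused.
Cost = 1200×1.2 + 100×1.6 = 1600.

1600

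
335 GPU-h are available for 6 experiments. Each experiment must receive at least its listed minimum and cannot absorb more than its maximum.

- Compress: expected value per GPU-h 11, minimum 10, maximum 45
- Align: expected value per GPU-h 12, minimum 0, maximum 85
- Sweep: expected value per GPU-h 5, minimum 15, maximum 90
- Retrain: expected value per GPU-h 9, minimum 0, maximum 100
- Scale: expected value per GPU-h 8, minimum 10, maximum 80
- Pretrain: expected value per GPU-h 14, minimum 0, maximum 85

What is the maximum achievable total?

3715

Meeting every minimum uses 10+0+15+0+10+0 = 35 GPU-h, leaving 300.
Rank by expected value per GPU-h: Pretrain 14 > Align 12 > Compress 11 > Retrain 9 > Scale 8 > Sweep 5.
Give Pretrain 85 more to hit its cap of 85 → 215 left.
Align takes 85 more to reach its cap of 85 → 130 left.
Compress: +35 to 45 (cap) → 95 left.
Retrain has room for 100 more but only 95 remain, so it gets 95.
Total = 11×45 + 12×85 + 5×15 + 9×95 + 8×10 + 14×85 = 3715.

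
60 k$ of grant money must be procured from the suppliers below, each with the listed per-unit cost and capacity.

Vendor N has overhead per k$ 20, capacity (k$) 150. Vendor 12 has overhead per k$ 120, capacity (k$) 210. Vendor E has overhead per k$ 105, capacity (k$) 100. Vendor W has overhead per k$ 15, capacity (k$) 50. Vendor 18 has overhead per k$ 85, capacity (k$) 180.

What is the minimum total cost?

950

Cheapest first:
Vendor W at 15: take all 50 k$ → 10 still needed.
Vendor N (20): take the remaining 10 → done.
Vendor 18, Vendor E, Vendor 12: unused.
Cost = 50×15 + 10×20 = 950.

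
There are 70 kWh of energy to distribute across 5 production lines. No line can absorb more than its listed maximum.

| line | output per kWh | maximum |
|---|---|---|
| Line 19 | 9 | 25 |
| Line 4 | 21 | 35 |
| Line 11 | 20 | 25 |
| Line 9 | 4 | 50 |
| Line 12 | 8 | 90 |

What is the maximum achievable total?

1325

Highest output per kWh first: Line 4 21 > Line 11 20 > Line 19 9 > Line 12 8 > Line 9 4.
Line 4: +35 to 35 (cap) ; 35 left.
Line 11: +25 to 25 (cap) ; 10 left.
Line 19: +10 (room for 25) → 10. Pool exhausted.
Total = 9×10 + 21×35 + 20×25 = 1325.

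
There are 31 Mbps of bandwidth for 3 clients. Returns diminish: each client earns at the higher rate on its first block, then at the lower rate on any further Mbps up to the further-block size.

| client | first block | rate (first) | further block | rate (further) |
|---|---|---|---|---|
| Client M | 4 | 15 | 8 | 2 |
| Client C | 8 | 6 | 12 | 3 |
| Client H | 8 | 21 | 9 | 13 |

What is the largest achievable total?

Rank every tier by rate: Client H/tier1 21 > Client M/tier1 15 > Client H/tier2 13 > Client C/tier1 6 > Client C/tier2 3 > Client M/tier2 2.
Client H/tier1 (21): +8 — 23 left.
Client M/tier1 (15): +4 — 19 left.
Client H/tier2 (13): +9 — 10 left.
Fill Client C tier1 block (8 at 6) — 2 left.
Client C tier2 at 3: only 2 left, fill 2.
Total = 21×8 + 15×4 + 13×9 + 6×8 + 3×2 = 399.

399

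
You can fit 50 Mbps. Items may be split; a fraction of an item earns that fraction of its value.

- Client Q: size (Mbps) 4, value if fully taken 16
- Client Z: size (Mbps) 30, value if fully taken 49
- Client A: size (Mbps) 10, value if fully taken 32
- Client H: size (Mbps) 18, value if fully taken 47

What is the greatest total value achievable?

124.4

Sort by value density: Client Q 16/4≈4, Client A 32/10≈3.2, Client H 47/18≈2.61, Client Z 49/30≈1.63.
Take all of Client Q (4 Mbps, value 16) ; 46 Mbps left.
Client A: take in full, 10 Mbps for value 32 ; 36 left.
Take all of Client H (18 Mbps, value 47) ; 18 Mbps left.
Only 18 Mbps remain; take 18/30 of Client Z for value 49×18/30 = 29.4.
Total value = 124.4.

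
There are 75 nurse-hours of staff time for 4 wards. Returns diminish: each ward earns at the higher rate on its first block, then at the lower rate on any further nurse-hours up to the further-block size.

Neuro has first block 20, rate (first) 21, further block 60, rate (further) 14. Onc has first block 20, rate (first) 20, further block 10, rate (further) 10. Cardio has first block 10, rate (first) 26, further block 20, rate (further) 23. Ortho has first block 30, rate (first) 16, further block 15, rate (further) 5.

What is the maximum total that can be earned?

Order all 8 blocks by rate: Cardio/tier1 26 > Cardio/tier2 23 > Neuro/tier1 21 > Onc/tier1 20 > Ortho/tier1 16 > Neuro/tier2 14 > Onc/tier2 10 > Ortho/tier2 5.
Cardio tier1 at 26: fill all 10 → 65 left.
Fill Cardio tier2 block (20 at 23) → 45 left.
Neuro/tier1 (21): +20 → 25 left.
Fill Onc tier1 block (20 at 20) → 5 left.
Ortho tier1 at 16: only 5 left, fill 5.
Total = 26×10 + 23×20 + 21×20 + 20×20 + 16×5 = 1620.

1620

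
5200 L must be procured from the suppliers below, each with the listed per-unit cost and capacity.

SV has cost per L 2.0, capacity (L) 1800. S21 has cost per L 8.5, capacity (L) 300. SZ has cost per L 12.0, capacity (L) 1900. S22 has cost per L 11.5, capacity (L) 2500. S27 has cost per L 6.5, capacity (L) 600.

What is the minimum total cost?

38800

Use suppliers in increasing cost order.
Take 1800 from SV at 2.0 — need 3400 more.
S27 at 6.5: take all 600 L — 2800 still needed.
S21 (8.5): use full 300 — 2500 L to go.
S22 at 11.5: take all 2500 L — 0 still needed.
SZ: unused.
Cost = 1800×2.0 + 600×6.5 + 300×8.5 + 2500×11.5 = 38800.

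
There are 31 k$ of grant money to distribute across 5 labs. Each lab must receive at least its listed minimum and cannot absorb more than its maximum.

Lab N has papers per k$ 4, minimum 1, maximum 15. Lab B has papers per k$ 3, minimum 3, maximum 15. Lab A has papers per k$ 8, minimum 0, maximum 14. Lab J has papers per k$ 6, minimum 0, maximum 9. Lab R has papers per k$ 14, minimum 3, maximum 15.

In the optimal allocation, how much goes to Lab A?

Meeting every minimum uses 1+3+0+0+3 = 7 k$, leaving 24.
Highest papers per k$ first: Lab R 14 > Lab A 8 > Lab J 6 > Lab N 4 > Lab B 3.
Lab R: +12 to 15 (cap) ; 12 left.
Lab A: +12 (room for 14) → 12. Pool exhausted.

12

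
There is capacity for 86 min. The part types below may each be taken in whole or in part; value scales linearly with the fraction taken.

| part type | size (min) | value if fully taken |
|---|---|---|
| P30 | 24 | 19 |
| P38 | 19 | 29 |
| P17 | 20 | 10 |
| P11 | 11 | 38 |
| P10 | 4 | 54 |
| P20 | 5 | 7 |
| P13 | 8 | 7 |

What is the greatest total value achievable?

161.5

Sort by value density: P10 54/4≈13.5, P11 38/11≈3.45, P38 29/19≈1.53, P20 7/5≈1.4, P13 7/8≈0.875, P30 19/24≈0.792, P17 10/20≈0.5.
All 4 min of P10 fit (value 54) ; 82 remain.
P11: take in full, 11 min for value 38 ; 71 left.
Take all of P38 (19 min, value 29) ; 52 min left.
Take all of P20 (5 min, value 7) ; 47 min left.
P13: take in full, 8 min for value 7 ; 39 left.
Take all of P30 (24 min, value 19) ; 15 min left.
15 min left: a 15/20 share of P17 gives 10×15/20 = 7.5.
Total value = 161.5.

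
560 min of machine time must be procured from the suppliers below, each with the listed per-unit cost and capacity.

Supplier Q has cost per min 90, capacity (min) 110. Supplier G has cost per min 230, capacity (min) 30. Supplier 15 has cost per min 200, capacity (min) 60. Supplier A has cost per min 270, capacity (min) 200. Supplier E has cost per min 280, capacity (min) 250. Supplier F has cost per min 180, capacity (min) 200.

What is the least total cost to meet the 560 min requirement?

108000

Cheapest first:
Take 110 from Supplier Q at 90 → need 450 more.
Supplier F at 180: take all 200 min → 250 still needed.
Supplier 15 at 200: take all 60 min → 190 still needed.
Supplier G (230): use full 30 → 160 min to go.
Supplier A at 270: take 160 of its 200 → requirement met.
Supplier E: unused.
Cost = 110×90 + 200×180 + 60×200 + 30×230 + 160×270 = 108000.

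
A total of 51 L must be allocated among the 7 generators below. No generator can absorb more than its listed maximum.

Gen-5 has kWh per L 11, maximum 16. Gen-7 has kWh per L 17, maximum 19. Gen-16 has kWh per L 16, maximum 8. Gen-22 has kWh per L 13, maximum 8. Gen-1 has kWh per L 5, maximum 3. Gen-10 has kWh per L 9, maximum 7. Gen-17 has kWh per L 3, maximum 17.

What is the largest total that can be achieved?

Order the generators by kWh per L: Gen-7 17 > Gen-16 16 > Gen-22 13 > Gen-5 11 > Gen-10 9 > Gen-1 5 > Gen-17 3.
Give Gen-7 19 to hit its cap of 19 — 32 left.
Gen-16: +8 to 8 (cap) — 24 left.
Give Gen-22 8 to hit its cap of 8 — 16 left.
Give Gen-5 16 to hit its cap of 16 — 0 left.
Total = 11×16 + 17×19 + 16×8 + 13×8 = 731.

731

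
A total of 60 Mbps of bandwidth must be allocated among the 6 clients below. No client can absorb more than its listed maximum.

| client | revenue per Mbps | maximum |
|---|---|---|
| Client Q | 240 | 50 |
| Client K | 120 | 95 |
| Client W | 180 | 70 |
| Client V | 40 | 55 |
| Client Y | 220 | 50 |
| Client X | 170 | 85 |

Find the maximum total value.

14200

Rank by revenue per Mbps: Client Q 240 > Client Y 220 > Client W 180 > Client X 170 > Client K 120 > Client V 40.
Give Client Q 50 to hit its cap of 50 → 10 left.
Client Y has room for 50 but only 10 remain, so it gets 10.
Total = 240×50 + 220×10 = 14200.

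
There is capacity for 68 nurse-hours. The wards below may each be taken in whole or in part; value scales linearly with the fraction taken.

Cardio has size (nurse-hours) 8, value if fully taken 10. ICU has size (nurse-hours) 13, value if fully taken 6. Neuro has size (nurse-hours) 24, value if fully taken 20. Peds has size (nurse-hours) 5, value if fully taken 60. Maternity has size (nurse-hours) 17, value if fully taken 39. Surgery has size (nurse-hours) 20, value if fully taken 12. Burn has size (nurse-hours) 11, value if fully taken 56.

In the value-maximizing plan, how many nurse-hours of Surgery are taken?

Best value per unit of size first: Peds 60/5≈12, Burn 56/11≈5.09, Maternity 39/17≈2.29, Cardio 10/8≈1.25, Neuro 20/24≈0.833, Surgery 12/20≈0.6, ICU 6/13≈0.462.
Peds: take in full, 5 nurse-hours for value 60 — 63 left.
Take all of Burn (11 nurse-hours, value 56) — 52 nurse-hours left.
Take all of Maternity (17 nurse-hours, value 39) — 35 nurse-hours left.
All 8 nurse-hours of Cardio fit (value 10) — 27 remain.
Neuro: take in full, 24 nurse-hours for value 20 — 3 left.
Only 3 nurse-hours remain; take 3/20 of Surgery for value 12×3/20 = 1.8.

3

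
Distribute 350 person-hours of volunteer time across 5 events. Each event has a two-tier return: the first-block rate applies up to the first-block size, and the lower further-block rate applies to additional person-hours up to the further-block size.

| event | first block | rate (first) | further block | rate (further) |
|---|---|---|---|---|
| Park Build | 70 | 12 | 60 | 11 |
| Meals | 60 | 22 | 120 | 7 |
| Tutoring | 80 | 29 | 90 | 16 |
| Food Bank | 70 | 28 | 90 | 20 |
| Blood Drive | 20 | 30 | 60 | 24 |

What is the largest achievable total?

8840

Treat each block as its own option and order by rate: Blood Drive/first 30 > Tutoring/first 29 > Food Bank/first 28 > Blood Drive/second 24 > Meals/first 22 > Food Bank/second 20 > Tutoring/second 16 > Park Build/first 12 > Park Build/second 11 > Meals/second 7.
Fill Blood Drive first block (20 at 30) ; 330 left.
Fill Tutoring first block (80 at 29) ; 250 left.
Fill Food Bank first block (70 at 28) ; 180 left.
Blood Drive/second (24): +60 ; 120 left.
Meals/first (22): +60 ; 60 left.
Food Bank/second: +60 of 90 at 20; pool empty.
Total = 30×20 + 29×80 + 28×70 + 24×60 + 22×60 + 20×60 = 8840.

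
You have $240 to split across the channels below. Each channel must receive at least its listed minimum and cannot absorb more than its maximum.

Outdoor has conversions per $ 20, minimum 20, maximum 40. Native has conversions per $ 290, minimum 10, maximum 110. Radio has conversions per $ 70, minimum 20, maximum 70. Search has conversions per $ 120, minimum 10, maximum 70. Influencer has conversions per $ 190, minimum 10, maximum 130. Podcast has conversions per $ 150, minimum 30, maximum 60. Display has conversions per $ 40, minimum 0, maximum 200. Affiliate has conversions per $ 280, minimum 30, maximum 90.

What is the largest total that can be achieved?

52500

Meeting every minimum uses 20+10+20+10+10+30+0+30 = 130 $, leaving 110.
Rank by conversions per $: Native 290 > Affiliate 280 > Influencer 190 > Podcast 150 > Search 120 > Radio 70 > Display 40 > Outdoor 20.
Native takes 100 more to reach its cap of 110 — 10 left.
Only 10 left; Affiliate takes them to reach 40.
Total = 20×20 + 290×110 + 70×20 + 120×10 + 190×10 + 150×30 + 280×40 = 52500.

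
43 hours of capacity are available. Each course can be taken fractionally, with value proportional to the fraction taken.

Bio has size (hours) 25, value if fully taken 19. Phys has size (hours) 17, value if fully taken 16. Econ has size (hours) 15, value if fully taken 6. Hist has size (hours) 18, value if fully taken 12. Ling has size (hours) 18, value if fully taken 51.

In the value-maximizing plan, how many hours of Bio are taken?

8

Sort by value density: Ling 51/18≈2.83, Phys 16/17≈0.941, Bio 19/25≈0.76, Hist 12/18≈0.667, Econ 6/15≈0.4.
Ling: take in full, 18 hours for value 51 → 25 left.
Take all of Phys (17 hours, value 16) → 8 hours left.
Fill the last 8 hours with part of Bio: 8/25 of it earns 6.08.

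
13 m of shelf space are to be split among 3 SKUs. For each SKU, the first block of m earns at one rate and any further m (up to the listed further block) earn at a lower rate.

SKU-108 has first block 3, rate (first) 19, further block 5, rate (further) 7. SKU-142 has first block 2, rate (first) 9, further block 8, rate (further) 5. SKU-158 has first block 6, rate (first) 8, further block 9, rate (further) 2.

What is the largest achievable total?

Rank every tier by rate: SKU-108/T1 19 > SKU-142/T1 9 > SKU-158/T1 8 > SKU-108/T2 7 > SKU-142/T2 5 > SKU-158/T2 2.
SKU-108 T1 at 19: fill all 3 → 10 left.
Fill SKU-142 T1 block (2 at 9) → 8 left.
SKU-158/T1 (8): +6 → 2 left.
SKU-108 T2 at 7: only 2 left, fill 2.
Total = 19×3 + 9×2 + 8×6 + 7×2 = 137.

137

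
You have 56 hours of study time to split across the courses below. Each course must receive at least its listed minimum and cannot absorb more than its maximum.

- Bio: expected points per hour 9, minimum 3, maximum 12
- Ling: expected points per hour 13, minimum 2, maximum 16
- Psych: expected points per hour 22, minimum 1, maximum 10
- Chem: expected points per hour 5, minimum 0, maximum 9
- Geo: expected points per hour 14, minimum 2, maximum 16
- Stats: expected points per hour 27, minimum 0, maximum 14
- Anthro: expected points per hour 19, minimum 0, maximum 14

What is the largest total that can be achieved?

1099

Meeting every minimum uses 3+2+1+0+2+0+0 = 8 hours, leaving 48.
Rank by expected points per hour: Stats 27 > Psych 22 > Anthro 19 > Geo 14 > Ling 13 > Bio 9 > Chem 5.
Give Stats 14 more to hit its cap of 14 → 34 left.
Psych takes 9 more to reach its cap of 10 → 25 left.
Give Anthro 14 more to hit its cap of 14 → 11 left.
Only 11 left; Geo takes them to reach 13.
Total = 9×3 + 13×2 + 22×10 + 14×13 + 27×14 + 19×14 = 1099.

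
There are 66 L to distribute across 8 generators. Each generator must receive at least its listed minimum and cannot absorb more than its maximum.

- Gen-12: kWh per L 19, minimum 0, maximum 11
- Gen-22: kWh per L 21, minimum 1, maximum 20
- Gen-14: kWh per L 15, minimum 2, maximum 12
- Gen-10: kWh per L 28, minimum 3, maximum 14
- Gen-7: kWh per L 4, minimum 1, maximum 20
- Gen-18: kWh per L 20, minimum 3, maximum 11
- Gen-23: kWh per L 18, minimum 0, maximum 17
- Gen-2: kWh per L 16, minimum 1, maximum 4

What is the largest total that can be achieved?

1399

Meeting every minimum uses 0+1+2+3+1+3+0+1 = 11 L, leaving 55.
Highest kWh per L first: Gen-10 28 > Gen-22 21 > Gen-18 20 > Gen-12 19 > Gen-23 18 > Gen-2 16 > Gen-14 15 > Gen-7 4.
Gen-10 takes 11 more to reach its cap of 14 — 44 left.
Gen-22: +19 to 20 (cap) — 25 left.
Give Gen-18 8 more to hit its cap of 11 — 17 left.
Gen-12: +11 to 11 (cap) — 6 left.
Gen-23: +6 (room for 17) → 6. Pool exhausted.
Total = 19×11 + 21×20 + 15×2 + 28×14 + 4×1 + 20×11 + 18×6 + 16×1 = 1399.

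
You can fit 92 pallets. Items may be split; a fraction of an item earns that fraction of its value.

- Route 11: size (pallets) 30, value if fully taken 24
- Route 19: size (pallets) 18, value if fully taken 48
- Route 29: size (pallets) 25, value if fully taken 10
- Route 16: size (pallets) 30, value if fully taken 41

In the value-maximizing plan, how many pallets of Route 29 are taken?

14

Sort by value density: Route 19 48/18≈2.67, Route 16 41/30≈1.37, Route 11 24/30≈0.8, Route 29 10/25≈0.4.
Route 19: take in full, 18 pallets for value 48 — 74 left.
Take all of Route 16 (30 pallets, value 41) — 44 pallets left.
Take all of Route 11 (30 pallets, value 24) — 14 pallets left.
14 pallets left: a 14/25 share of Route 29 gives 10×14/25 = 5.6.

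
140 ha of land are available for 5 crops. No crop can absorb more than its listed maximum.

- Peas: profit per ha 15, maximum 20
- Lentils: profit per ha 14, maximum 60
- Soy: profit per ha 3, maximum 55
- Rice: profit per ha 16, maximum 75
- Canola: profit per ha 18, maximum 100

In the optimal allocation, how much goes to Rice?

40

Highest profit per ha first: Canola 18 > Rice 16 > Peas 15 > Lentils 14 > Soy 3.
Give Canola 100 to hit its cap of 100 → 40 left.
Rice: +40 (room for 75) → 40. Pool exhausted.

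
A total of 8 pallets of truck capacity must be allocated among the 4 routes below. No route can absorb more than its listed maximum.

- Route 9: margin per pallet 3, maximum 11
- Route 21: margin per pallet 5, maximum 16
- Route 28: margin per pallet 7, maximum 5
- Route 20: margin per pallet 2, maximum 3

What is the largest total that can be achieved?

Rank by margin per pallet: Route 28 7 > Route 21 5 > Route 9 3 > Route 20 2.
Route 28: +5 to 5 (cap) — 3 left.
Route 21 has room for 16 but only 3 remain, so it gets 3.
Total = 5×3 + 7×5 = 50.

50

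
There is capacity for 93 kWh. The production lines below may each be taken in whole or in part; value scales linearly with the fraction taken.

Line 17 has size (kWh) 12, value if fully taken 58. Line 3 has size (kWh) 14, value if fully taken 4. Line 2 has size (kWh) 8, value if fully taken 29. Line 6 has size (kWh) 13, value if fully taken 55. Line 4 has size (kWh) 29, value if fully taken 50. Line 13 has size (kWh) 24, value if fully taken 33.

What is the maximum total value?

Sort by value density: Line 17 58/12≈4.83, Line 6 55/13≈4.23, Line 2 29/8≈3.62, Line 4 50/29≈1.72, Line 13 33/24≈1.38, Line 3 4/14≈0.286.
Take all of Line 17 (12 kWh, value 58) — 81 kWh left.
Take all of Line 6 (13 kWh, value 55) — 68 kWh left.
All 8 kWh of Line 2 fit (value 29) — 60 remain.
Take all of Line 4 (29 kWh, value 50) — 31 kWh left.
All 24 kWh of Line 13 fit (value 33) — 7 remain.
Only 7 kWh remain; take 7/14 of Line 3 for value 4×7/14 = 2.
Total value = 227.

227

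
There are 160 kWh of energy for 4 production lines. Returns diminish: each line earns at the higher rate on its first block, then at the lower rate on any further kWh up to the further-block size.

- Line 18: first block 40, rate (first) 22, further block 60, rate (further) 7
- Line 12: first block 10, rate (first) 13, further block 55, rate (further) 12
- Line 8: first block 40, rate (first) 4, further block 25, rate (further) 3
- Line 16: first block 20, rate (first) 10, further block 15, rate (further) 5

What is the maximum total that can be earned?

2115

Rank every tier by rate: Line 18/tier1 22 > Line 12/tier1 13 > Line 12/tier2 12 > Line 16/tier1 10 > Line 18/tier2 7 > Line 16/tier2 5 > Line 8/tier1 4 > Line 8/tier2 3.
Fill Line 18 tier1 block (40 at 22) — 120 left.
Line 12 tier1 at 13: fill all 10 — 110 left.
Line 12 tier2 at 12: fill all 55 — 55 left.
Line 16/tier1 (10): +20 — 35 left.
Line 18 tier2 at 7: only 35 left, fill 35.
Total = 22×40 + 13×10 + 12×55 + 10×20 + 7×35 = 2115.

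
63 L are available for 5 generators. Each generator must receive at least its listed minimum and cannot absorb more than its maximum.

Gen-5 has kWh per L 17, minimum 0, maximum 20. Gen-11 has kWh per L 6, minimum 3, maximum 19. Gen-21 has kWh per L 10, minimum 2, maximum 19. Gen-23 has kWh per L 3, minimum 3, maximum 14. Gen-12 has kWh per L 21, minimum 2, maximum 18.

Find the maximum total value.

935

Meeting every minimum uses 0+3+2+3+2 = 10 L, leaving 53.
Order the generators by kWh per L: Gen-12 21 > Gen-5 17 > Gen-21 10 > Gen-11 6 > Gen-23 3.
Give Gen-12 16 more to hit its cap of 18 — 37 left.
Gen-5: +20 to 20 (cap) — 17 left.
Gen-21: +17 to 19 (cap) — 0 left.
Total = 17×20 + 6×3 + 10×19 + 3×3 + 21×18 = 935.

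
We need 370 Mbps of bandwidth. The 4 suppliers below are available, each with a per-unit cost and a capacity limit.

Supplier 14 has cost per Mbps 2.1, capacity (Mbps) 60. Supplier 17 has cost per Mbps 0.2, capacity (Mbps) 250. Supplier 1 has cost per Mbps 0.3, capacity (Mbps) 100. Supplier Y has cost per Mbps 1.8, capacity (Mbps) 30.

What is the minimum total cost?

Cheapest first:
Supplier 17 at 0.2: take all 250 Mbps — 120 still needed.
Supplier 1 at 0.3: take all 100 Mbps — 20 still needed.
Supplier Y (1.8): take the remaining 20 — done.
Supplier 14: unused.
Cost = 250×0.2 + 100×0.3 + 20×1.8 = 116.

116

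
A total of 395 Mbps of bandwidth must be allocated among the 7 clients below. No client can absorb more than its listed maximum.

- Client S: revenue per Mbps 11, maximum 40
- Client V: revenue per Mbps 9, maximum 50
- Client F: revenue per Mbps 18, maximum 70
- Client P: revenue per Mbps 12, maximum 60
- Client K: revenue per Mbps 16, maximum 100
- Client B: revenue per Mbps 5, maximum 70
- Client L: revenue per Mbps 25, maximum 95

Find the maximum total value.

Order the clients by revenue per Mbps: Client L 25 > Client F 18 > Client K 16 > Client P 12 > Client S 11 > Client V 9 > Client B 5.
Give Client L 95 to hit its cap of 95 — 300 left.
Give Client F 70 to hit its cap of 70 — 230 left.
Give Client K 100 to hit its cap of 100 — 130 left.
Client P: +60 to 60 (cap) — 70 left.
Client S takes 40 to reach its cap of 40 — 30 left.
Client V: +30 (room for 50) → 30. Pool exhausted.
Total = 11×40 + 9×30 + 18×70 + 12×60 + 16×100 + 25×95 = 6665.

6665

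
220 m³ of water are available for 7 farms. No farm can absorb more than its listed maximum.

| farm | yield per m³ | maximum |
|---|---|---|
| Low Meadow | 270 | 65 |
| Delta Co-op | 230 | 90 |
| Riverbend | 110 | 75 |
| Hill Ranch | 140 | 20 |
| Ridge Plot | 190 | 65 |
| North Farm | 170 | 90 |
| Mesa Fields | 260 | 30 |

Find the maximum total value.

52700

Rank by yield per m³: Low Meadow 270 > Mesa Fields 260 > Delta Co-op 230 > Ridge Plot 190 > North Farm 170 > Hill Ranch 140 > Riverbend 110.
Low Meadow: +65 to 65 (cap) → 155 left.
Give Mesa Fields 30 to hit its cap of 30 → 125 left.
Give Delta Co-op 90 to hit its cap of 90 → 35 left.
Only 35 left; Ridge Plot takes them to reach 35.
Total = 270×65 + 230×90 + 190×35 + 260×30 = 52700.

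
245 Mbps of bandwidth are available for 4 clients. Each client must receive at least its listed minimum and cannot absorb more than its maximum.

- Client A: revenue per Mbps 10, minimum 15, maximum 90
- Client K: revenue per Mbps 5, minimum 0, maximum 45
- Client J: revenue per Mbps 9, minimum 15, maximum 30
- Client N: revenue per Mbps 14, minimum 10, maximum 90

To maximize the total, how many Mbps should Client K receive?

35

Meeting every minimum uses 15+0+15+10 = 40 Mbps, leaving 205.
Highest revenue per Mbps first: Client N 14 > Client A 10 > Client J 9 > Client K 5.
Give Client N 80 more to hit its cap of 90 — 125 left.
Client A takes 75 more to reach its cap of 90 — 50 left.
Give Client J 15 more to hit its cap of 30 — 35 left.
Only 35 left; Client K takes them to reach 35.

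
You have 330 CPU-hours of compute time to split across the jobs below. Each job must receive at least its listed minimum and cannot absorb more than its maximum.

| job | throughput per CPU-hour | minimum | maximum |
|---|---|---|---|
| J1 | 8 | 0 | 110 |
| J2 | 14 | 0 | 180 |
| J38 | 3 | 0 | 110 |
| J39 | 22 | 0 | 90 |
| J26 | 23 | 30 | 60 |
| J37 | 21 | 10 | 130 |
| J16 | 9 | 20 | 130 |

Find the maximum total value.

Meeting every minimum uses 0+0+0+0+30+10+20 = 60 CPU-hours, leaving 270.
Rank by throughput per CPU-hour: J26 23 > J39 22 > J37 21 > J2 14 > J16 9 > J1 8 > J38 3.
J26 takes 30 more to reach its cap of 60 — 240 left.
J39: +90 to 90 (cap) — 150 left.
Give J37 120 more to hit its cap of 130 — 30 left.
Only 30 left; J2 takes them to reach 30.
Total = 14×30 + 22×90 + 23×60 + 21×130 + 9×20 = 6690.

6690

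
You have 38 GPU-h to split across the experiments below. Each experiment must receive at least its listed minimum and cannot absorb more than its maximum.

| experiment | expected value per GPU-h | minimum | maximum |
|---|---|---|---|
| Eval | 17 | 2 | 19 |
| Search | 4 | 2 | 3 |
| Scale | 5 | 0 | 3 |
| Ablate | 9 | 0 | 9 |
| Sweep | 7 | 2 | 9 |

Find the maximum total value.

468

Meeting every minimum uses 2+2+0+0+2 = 6 GPU-h, leaving 32.
Highest expected value per GPU-h first: Eval 17 > Ablate 9 > Sweep 7 > Scale 5 > Search 4.
Eval: +17 to 19 (cap) → 15 left.
Ablate: +9 to 9 (cap) → 6 left.
Only 6 left; Sweep takes them to reach 8.
Total = 17×19 + 4×2 + 9×9 + 7×8 = 468.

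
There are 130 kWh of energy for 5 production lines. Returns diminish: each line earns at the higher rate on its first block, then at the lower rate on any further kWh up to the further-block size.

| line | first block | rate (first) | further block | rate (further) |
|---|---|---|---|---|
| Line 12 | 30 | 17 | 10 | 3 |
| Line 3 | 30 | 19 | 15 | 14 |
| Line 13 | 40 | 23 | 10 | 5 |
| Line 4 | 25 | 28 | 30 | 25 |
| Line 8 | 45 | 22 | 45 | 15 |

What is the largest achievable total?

3140

Order all 10 blocks by rate: Line 4/T1 28 > Line 4/T2 25 > Line 13/T1 23 > Line 8/T1 22 > Line 3/T1 19 > Line 12/T1 17 > Line 8/T2 15 > Line 3/T2 14 > Line 13/T2 5 > Line 12/T2 3.
Fill Line 4 T1 block (25 at 28) — 105 left.
Line 4 T2 at 25: fill all 30 — 75 left.
Line 13 T1 at 23: fill all 40 — 35 left.
35 remain; put them into Line 8 T1 at 22.
Total = 28×25 + 25×30 + 23×40 + 22×35 = 3140.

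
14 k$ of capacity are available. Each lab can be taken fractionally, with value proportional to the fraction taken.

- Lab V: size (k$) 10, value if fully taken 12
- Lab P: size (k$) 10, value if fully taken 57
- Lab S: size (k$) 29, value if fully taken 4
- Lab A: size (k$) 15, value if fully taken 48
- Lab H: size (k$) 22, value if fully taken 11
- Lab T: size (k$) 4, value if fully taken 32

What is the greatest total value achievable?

89

Rank by value-to-size ratio: Lab T 32/4≈8, Lab P 57/10≈5.7, Lab A 48/15≈3.2, Lab V 12/10≈1.2, Lab H 11/22≈0.5, Lab S 4/29≈0.138.
All 4 k$ of Lab T fit (value 32) ; 10 remain.
Take all of Lab P (10 k$, value 57) ; 0 k$ left.
Total value = 89.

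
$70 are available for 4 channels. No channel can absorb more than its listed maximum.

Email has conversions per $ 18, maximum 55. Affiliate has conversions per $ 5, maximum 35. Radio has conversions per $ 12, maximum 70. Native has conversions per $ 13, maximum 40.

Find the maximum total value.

1185

Rank by conversions per $: Email 18 > Native 13 > Radio 12 > Affiliate 5.
Give Email 55 to hit its cap of 55 → 15 left.
Native has room for 40 but only 15 remain, so it gets 15.
Total = 18×55 + 13×15 = 1185.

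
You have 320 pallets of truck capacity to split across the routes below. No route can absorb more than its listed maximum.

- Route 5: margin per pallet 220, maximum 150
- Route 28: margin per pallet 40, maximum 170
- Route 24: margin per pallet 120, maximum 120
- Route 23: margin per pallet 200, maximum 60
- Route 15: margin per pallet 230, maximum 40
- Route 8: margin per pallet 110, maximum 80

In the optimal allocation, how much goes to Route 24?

70

Order the routes by margin per pallet: Route 15 230 > Route 5 220 > Route 23 200 > Route 24 120 > Route 8 110 > Route 28 40.
Give Route 15 40 to hit its cap of 40 — 280 left.
Give Route 5 150 to hit its cap of 150 — 130 left.
Route 23: +60 to 60 (cap) — 70 left.
Route 24 has room for 120 but only 70 remain, so it gets 70.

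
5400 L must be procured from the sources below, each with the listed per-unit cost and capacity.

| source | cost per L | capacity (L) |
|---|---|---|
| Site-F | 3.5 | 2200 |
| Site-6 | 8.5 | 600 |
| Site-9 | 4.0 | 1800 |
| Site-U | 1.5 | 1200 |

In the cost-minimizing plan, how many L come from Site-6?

Cheapest first:
Site-U (1.5): use full 1200 ; 4200 L to go.
Take 2200 from Site-F at 3.5 ; need 2000 more.
Take 1800 from Site-9 at 4.0 ; need 200 more.
Take 200 from Site-6 at 8.5 to finish.

200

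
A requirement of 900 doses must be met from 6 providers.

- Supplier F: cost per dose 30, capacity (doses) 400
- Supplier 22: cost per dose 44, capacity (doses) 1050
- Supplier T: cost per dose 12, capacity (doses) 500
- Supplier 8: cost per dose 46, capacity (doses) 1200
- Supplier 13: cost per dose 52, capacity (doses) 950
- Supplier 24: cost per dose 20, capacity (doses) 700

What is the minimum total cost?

Cheapest first:
Supplier T at 12: take all 500 doses → 400 still needed.
Supplier 24 (20): take the remaining 400 → done.
Supplier F, Supplier 22, Supplier 8, Supplier 13: unused.
Cost = 500×12 + 400×20 = 14000.

14000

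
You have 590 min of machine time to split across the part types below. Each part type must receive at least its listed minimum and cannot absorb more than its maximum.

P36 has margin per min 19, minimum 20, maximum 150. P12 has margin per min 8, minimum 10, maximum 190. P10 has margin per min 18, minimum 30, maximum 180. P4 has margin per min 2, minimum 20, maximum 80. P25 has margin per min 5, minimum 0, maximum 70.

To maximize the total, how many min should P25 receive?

50

Meeting every minimum uses 20+10+30+20+0 = 80 min, leaving 510.
Order the part types by margin per min: P36 19 > P10 18 > P12 8 > P25 5 > P4 2.
P36 takes 130 more to reach its cap of 150 — 380 left.
P10 takes 150 more to reach its cap of 180 — 230 left.
P12: +180 to 190 (cap) — 50 left.
P25: +50 (room for 70) → 50. Pool exhausted.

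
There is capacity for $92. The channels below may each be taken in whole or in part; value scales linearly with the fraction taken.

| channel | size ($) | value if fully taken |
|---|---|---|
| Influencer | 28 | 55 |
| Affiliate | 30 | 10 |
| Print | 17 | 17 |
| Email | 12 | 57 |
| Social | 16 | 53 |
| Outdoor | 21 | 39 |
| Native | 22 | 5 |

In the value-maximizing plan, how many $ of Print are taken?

15

Best value per unit of size first: Email 57/12≈4.75, Social 53/16≈3.31, Influencer 55/28≈1.96, Outdoor 39/21≈1.86, Print 17/17≈1, Affiliate 10/30≈0.333, Native 5/22≈0.227.
All 12 $ of Email fit (value 57) — 80 remain.
All 16 $ of Social fit (value 53) — 64 remain.
Influencer: take in full, 28 $ for value 55 — 36 left.
Take all of Outdoor (21 $, value 39) — 15 $ left.
Only 15 $ remain; take 15/17 of Print for value 17×15/17 = 15.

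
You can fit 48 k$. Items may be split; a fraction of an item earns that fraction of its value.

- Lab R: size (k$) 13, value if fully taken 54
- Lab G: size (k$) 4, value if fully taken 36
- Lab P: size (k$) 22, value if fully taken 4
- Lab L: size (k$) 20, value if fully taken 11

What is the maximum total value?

103

Best value per unit of size first: Lab G 36/4≈9, Lab R 54/13≈4.15, Lab L 11/20≈0.55, Lab P 4/22≈0.182.
Lab G: take in full, 4 k$ for value 36 ; 44 left.
Take all of Lab R (13 k$, value 54) ; 31 k$ left.
Lab L: take in full, 20 k$ for value 11 ; 11 left.
Fill the last 11 k$ with part of Lab P: 11/22 of it earns 2.
Total value = 103.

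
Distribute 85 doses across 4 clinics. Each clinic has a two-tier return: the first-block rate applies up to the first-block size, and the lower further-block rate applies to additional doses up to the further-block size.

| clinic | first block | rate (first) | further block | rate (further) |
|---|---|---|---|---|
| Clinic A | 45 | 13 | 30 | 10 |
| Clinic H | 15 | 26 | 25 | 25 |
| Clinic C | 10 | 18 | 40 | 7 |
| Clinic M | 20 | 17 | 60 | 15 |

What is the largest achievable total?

1760

Order all 8 blocks by rate: Clinic H/tier1 26 > Clinic H/tier2 25 > Clinic C/tier1 18 > Clinic M/tier1 17 > Clinic M/tier2 15 > Clinic A/tier1 13 > Clinic A/tier2 10 > Clinic C/tier2 7.
Clinic H/tier1 (26): +15 → 70 left.
Fill Clinic H tier2 block (25 at 25) → 45 left.
Clinic C/tier1 (18): +10 → 35 left.
Clinic M/tier1 (17): +20 → 15 left.
Clinic M tier2 at 15: only 15 left, fill 15.
Total = 26×15 + 25×25 + 18×10 + 17×20 + 15×15 = 1760.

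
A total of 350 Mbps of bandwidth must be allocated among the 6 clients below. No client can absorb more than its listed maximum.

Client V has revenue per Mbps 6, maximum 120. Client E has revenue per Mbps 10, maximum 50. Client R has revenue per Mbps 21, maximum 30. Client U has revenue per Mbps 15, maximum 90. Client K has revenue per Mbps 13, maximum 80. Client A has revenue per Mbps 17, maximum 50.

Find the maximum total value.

Order the clients by revenue per Mbps: Client R 21 > Client A 17 > Client U 15 > Client K 13 > Client E 10 > Client V 6.
Client R: +30 to 30 (cap) → 320 left.
Client A takes 50 to reach its cap of 50 → 270 left.
Give Client U 90 to hit its cap of 90 → 180 left.
Client K: +80 to 80 (cap) → 100 left.
Client E: +50 to 50 (cap) → 50 left.
Only 50 left; Client V takes them to reach 50.
Total = 6×50 + 10×50 + 21×30 + 15×90 + 13×80 + 17×50 = 4670.

4670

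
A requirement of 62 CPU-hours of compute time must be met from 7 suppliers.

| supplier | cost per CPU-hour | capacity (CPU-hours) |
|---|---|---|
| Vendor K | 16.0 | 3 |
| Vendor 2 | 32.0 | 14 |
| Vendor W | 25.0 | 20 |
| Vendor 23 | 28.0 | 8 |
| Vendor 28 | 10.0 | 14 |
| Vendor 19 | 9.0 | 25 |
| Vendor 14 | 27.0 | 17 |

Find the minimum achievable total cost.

913

Use suppliers in increasing cost order.
Vendor 19 at 9.0: take all 25 CPU-hours — 37 still needed.
Take 14 from Vendor 28 at 10.0 — need 23 more.
Vendor K (16.0): use full 3 — 20 CPU-hours to go.
Vendor W at 25.0: take all 20 CPU-hours — 0 still needed.
Vendor 14, Vendor 23, Vendor 2: unused.
Cost = 25×9.0 + 14×10.0 + 3×16.0 + 20×25.0 = 913.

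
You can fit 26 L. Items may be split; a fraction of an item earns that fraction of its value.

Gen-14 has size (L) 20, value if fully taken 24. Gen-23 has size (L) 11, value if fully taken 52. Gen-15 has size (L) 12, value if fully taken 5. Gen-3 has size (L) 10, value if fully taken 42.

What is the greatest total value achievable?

Sort by value density: Gen-23 52/11≈4.73, Gen-3 42/10≈4.2, Gen-14 24/20≈1.2, Gen-15 5/12≈0.417.
Gen-23: take in full, 11 L for value 52 — 15 left.
Take all of Gen-3 (10 L, value 42) — 5 L left.
5 L left: a 5/20 share of Gen-14 gives 24×5/20 = 6.
Total value = 100.

100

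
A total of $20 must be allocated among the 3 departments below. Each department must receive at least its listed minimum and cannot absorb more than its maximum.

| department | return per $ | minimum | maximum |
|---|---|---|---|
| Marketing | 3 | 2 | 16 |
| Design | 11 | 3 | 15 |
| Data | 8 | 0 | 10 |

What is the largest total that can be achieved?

195

Meeting every minimum uses 2+3+0 = 5 $, leaving 15.
Rank by return per $: Design 11 > Data 8 > Marketing 3.
Design takes 12 more to reach its cap of 15 ; 3 left.
Data has room for 10 more but only 3 remain, so it gets 3.
Total = 3×2 + 11×15 + 8×3 = 195.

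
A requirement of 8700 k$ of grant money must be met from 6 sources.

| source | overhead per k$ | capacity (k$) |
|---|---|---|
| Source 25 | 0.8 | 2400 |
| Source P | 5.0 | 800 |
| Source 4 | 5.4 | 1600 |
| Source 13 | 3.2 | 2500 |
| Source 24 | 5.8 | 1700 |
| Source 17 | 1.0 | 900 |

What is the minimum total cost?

26360

Use sources in increasing cost order.
Source 25 at 0.8: take all 2400 k$ ; 6300 still needed.
Source 17 at 1.0: take all 900 k$ ; 5400 still needed.
Take 2500 from Source 13 at 3.2 ; need 2900 more.
Source P (5.0): use full 800 ; 2100 k$ to go.
Source 4 at 5.4: take all 1600 k$ ; 500 still needed.
Source 24 (5.8): take the remaining 500 ; done.
Cost = 2400×0.8 + 900×1.0 + 2500×3.2 + 800×5.0 + 1600×5.4 + 500×5.8 = 26360.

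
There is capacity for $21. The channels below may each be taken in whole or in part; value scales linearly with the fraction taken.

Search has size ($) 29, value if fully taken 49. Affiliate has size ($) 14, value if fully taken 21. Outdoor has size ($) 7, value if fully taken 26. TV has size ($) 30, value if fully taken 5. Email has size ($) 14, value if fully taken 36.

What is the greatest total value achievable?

Rank by value-to-size ratio: Outdoor 26/7≈3.71, Email 36/14≈2.57, Search 49/29≈1.69, Affiliate 21/14≈1.5, TV 5/30≈0.167.
Take all of Outdoor (7 $, value 26) → 14 $ left.
All 14 $ of Email fit (value 36) → 0 remain.
Total value = 62.

62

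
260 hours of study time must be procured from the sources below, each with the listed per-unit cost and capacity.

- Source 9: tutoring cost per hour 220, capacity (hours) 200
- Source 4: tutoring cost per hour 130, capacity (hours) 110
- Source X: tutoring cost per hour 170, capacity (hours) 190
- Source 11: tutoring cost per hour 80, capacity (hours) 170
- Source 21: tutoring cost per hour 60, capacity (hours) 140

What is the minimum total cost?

Fill from the cheapest source first.
Source 21 at 60: take all 140 hours — 120 still needed.
Source 11 at 80: take 120 of its 170 — requirement met.
Source 4, Source X, Source 9: unused.
Cost = 140×60 + 120×80 = 18000.

18000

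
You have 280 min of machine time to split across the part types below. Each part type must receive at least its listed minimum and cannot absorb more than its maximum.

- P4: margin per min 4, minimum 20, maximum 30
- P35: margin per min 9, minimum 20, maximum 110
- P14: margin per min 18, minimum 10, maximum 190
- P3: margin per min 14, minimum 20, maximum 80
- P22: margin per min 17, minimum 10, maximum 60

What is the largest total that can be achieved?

4470

Meeting every minimum uses 20+20+10+20+10 = 80 min, leaving 200.
Highest margin per min first: P14 18 > P22 17 > P3 14 > P35 9 > P4 4.
P14: +180 to 190 (cap) → 20 left.
P22: +20 (room for 50) → 30. Pool exhausted.
Total = 4×20 + 9×20 + 18×190 + 14×20 + 17×30 = 4470.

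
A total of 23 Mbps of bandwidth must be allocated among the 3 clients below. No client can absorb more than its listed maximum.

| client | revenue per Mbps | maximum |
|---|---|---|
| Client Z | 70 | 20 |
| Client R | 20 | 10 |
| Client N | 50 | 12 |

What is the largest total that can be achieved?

Order the clients by revenue per Mbps: Client Z 70 > Client N 50 > Client R 20.
Client Z takes 20 to reach its cap of 20 → 3 left.
Client N: +3 (room for 12) → 3. Pool exhausted.
Total = 70×20 + 50×3 = 1550.

1550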